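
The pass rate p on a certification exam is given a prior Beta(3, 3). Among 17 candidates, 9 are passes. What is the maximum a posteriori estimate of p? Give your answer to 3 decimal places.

Prior: Beta(3, 3).
Data: 9 successes in 17 trials. The binomial likelihood contributes p^9(1−p)^8, so the posterior is Beta(3+9, 3+8) = Beta(12, 11).
For Beta(a, b) with a, b > 1 the mode is (a−1)/(a+b−2) = 11/21 ≈ 0.524.

p̂_MAP = 0.524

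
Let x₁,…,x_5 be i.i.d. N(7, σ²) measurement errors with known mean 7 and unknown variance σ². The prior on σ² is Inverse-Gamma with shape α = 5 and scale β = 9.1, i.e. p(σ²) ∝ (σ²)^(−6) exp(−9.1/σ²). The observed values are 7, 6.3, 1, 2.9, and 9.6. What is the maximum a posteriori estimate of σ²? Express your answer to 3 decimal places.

Sum of squared deviations about the known mean: SS = (7−7)² + (6.3−7)² + (1−7)² + (2.9−7)² + (9.6−7)² = 60.06.
The Normal likelihood contributes (σ²)^(−n/2) exp(−SS/(2σ²)), so the posterior is Inverse-Gamma(α + n/2, β + SS/2) = Inverse-Gamma(7.5, 39.13).
The mode of Inverse-Gamma(a, b) is b/(a+1) = 39.13/8.5 ≈ 4.604.

σ̂²_MAP = 4.604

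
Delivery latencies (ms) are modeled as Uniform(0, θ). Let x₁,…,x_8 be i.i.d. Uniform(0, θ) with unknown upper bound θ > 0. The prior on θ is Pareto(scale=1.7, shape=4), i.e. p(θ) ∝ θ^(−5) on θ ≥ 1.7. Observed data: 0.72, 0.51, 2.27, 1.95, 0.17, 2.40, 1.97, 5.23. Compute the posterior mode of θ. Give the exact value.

θ̂_MAP = 5.23

The Uniform(0, θ) likelihood is θ^(−n) for θ ≥ max(xᵢ), zero otherwise. Here max(xᵢ) = 5.23.
Posterior ∝ θ^(−5) · θ^(−8) = θ^(−13) on θ ≥ max(1.7, 5.23) = 5.23.
This density is strictly decreasing in θ, so the posterior mode lies at the lower boundary of the support.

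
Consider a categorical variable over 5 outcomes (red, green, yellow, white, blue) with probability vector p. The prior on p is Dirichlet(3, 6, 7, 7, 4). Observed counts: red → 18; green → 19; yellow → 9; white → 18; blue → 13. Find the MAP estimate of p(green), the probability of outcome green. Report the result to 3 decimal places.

MAP estimate of p(green) = 0.242

The posterior is Dirichlet(αᵢ + nᵢ) = Dirichlet(21, 25, 16, 25, 17).
For a Dirichlet(a₁,…,a_K) with all aᵢ > 1, the mode has j-th component (aⱼ − 1)/(Σaᵢ − K).
Here Σaᵢ = 104 and K = 5, so p(green) = (25 − 1)/(104 − 5) = 24/99 ≈ 0.242.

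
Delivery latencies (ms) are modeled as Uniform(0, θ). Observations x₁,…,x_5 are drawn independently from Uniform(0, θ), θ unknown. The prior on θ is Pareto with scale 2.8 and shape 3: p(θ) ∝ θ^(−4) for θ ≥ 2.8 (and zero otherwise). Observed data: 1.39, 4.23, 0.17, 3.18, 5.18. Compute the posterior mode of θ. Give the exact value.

The Uniform(0, θ) likelihood is θ^(−n) for θ ≥ max(xᵢ), zero otherwise. Here max(xᵢ) = 5.18.
Posterior ∝ θ^(−4) · θ^(−5) = θ^(−9) on θ ≥ max(2.8, 5.18) = 5.18.
This density is strictly decreasing in θ, so the posterior mode lies at the lower boundary of the support.

θ̂_MAP = 5.18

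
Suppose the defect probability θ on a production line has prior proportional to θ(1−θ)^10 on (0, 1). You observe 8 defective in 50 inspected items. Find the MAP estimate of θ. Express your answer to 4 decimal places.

The prior density ∝ θ(1−θ)^10 is the kernel of Beta(2, 11).
Data: 8 successes in 50 trials. The binomial likelihood contributes θ^8(1−θ)^42, so the posterior is Beta(2+8, 11+42) = Beta(10, 53).
For Beta(a, b) with a, b > 1 the mode is (a−1)/(a+b−2) = 9/61 ≈ 0.1475.

θ̂_MAP = 0.1475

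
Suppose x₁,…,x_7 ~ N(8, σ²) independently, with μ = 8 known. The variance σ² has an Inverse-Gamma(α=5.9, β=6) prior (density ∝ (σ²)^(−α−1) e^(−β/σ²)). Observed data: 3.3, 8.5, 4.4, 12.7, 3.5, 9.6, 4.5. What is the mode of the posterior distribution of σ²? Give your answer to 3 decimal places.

σ̂²_MAP = 5.022

Sum of squared deviations about the known mean: SS = (3.3−8)² + (8.5−8)² + (4.4−8)² + (12.7−8)² + (3.5−8)² + (9.6−8)² + (4.5−8)² = 92.45.
The Normal likelihood contributes (σ²)^(−n/2) exp(−SS/(2σ²)), so the posterior is Inverse-Gamma(α + n/2, β + SS/2) = Inverse-Gamma(9.4, 52.225).
The mode of Inverse-Gamma(a, b) is b/(a+1) = 52.225/10.4 ≈ 5.022.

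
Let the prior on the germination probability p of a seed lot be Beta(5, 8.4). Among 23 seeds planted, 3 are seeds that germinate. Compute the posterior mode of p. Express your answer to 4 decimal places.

p̂_MAP = 0.2035

Prior: Beta(5, 8.4).
Data: 3 successes in 23 trials. The binomial likelihood contributes p^3(1−p)^20, so the posterior is Beta(5+3, 8.4+20) = Beta(8, 28.4).
For Beta(a, b) with a, b > 1 the mode is (a−1)/(a+b−2) = 7/34.4 ≈ 0.2035.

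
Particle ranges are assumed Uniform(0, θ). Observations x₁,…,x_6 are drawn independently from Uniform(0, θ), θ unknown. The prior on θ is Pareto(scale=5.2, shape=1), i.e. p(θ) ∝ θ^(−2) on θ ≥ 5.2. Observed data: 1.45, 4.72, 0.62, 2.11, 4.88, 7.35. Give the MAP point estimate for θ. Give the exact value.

θ̂_MAP = 7.35

The Uniform(0, θ) likelihood is θ^(−n) for θ ≥ max(xᵢ), zero otherwise. Here max(xᵢ) = 7.35.
Posterior ∝ θ^(−2) · θ^(−6) = θ^(−8) on θ ≥ max(5.2, 7.35) = 7.35.
This density is strictly decreasing in θ, so the posterior mode lies at the lower boundary of the support.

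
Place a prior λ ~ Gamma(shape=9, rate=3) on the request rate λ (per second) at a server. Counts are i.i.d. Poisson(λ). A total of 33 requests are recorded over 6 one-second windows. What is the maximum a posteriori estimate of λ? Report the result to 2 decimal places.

Σxᵢ = 33, n = 6.
Posterior ∝ λ^8e^(−3λ) · λ^33e^(−6λ) = λ^41e^(−9λ), i.e. Gamma(shape=42, rate=9).
The mode of a Gamma(a, b) with a ≥ 1 (shape–rate) is (a−1)/b = 41/9 ≈ 4.56.

λ̂_MAP = 4.56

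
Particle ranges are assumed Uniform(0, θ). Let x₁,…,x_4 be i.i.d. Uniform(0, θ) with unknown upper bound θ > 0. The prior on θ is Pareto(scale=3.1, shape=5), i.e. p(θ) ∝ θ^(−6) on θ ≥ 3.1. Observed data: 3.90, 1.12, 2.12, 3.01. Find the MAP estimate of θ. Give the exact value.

θ̂_MAP = 3.90

The Uniform(0, θ) likelihood is θ^(−n) for θ ≥ max(xᵢ), zero otherwise. Here max(xᵢ) = 3.90.
Posterior ∝ θ^(−6) · θ^(−4) = θ^(−10) on θ ≥ max(3.1, 3.90) = 3.90.
This density is strictly decreasing in θ, so the posterior mode lies at the lower boundary of the support.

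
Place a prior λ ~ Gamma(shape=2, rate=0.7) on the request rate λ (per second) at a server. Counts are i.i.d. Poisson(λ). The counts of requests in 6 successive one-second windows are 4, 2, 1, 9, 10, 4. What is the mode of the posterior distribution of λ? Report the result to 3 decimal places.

λ̂_MAP = 4.627

Σxᵢ = 4+2+1+9+10+4 = 30, with n = 6.
Posterior ∝ λe^(−0.7λ) · λ^30e^(−6λ) = λ^31e^(−6.7λ), i.e. Gamma(shape=32, rate=6.7).
The mode of a Gamma(a, b) with a ≥ 1 (shape–rate) is (a−1)/b = 31/6.7 ≈ 4.627.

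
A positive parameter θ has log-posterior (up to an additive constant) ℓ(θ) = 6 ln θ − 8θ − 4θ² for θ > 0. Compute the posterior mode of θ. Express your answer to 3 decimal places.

θ̂_MAP = 0.500

ℓ'(θ) = 6/θ − 8 − 8θ. Setting this to zero and multiplying by θ: 8θ² + 8θ − 6 = 0.
θ = (−8 + √(8² + 4·8·6)) / (2·8) = (−8 + √256) / 16 = (−8 + 16)/16 = 1/2.
ℓ''(θ) = −6/θ² − 8 < 0, confirming a maximum.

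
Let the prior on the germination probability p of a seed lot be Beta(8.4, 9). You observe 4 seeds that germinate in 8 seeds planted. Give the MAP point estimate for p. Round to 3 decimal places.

p̂_MAP = 0.487

Prior: Beta(8.4, 9).
Data: 4 successes in 8 trials. The binomial likelihood contributes p^4(1−p)^4, so the posterior is Beta(8.4+4, 9+4) = Beta(12.4, 13).
For Beta(a, b) with a, b > 1 the mode is (a−1)/(a+b−2) = 11.4/23.4 ≈ 0.487.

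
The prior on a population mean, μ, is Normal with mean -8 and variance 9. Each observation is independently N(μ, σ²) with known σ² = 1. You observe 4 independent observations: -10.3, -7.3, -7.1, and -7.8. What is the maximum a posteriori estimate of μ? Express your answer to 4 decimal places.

μ̂_MAP = -8.1216

n = 4; x̄ = ((-10.3) + (-7.3) + (-7.1) + (-7.8))/4 = -32.5/4 = -8.125.
For a Normal prior and Normal likelihood with known variance, the posterior is Normal; its mode equals its mean, the precision-weighted average.
Prior precision 1/σ₀² = 1/9; data precision n/σ² = 4/1 = 4.
μ̂ = ((1/9)·(-8) + 4·(-8.125)) / (1/9 + 4) = (-601/18)/(37/9) = -601/74 ≈ -8.1216.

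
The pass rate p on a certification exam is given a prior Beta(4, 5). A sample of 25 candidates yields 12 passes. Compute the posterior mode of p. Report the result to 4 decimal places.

Prior: Beta(4, 5).
Data: 12 successes in 25 trials. The binomial likelihood contributes p^12(1−p)^13, so the posterior is Beta(4+12, 5+13) = Beta(16, 18).
For Beta(a, b) with a, b > 1 the mode is (a−1)/(a+b−2) = 15/32 ≈ 0.4688.

p̂_MAP = 0.4688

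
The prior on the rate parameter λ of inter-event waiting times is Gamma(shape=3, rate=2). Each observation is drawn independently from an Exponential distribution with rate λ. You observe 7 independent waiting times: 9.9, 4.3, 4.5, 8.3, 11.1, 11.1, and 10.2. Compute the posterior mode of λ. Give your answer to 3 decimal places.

λ̂_MAP = 0.147

The Exponential(rate=λ) likelihood is ∝ λ^n e^(−λΣtᵢ). Here n = 7 and Σtᵢ = 9.9 + 4.3 + 4.5 + 8.3 + 11.1 + 11.1 + 10.2 = 59.4.
Posterior ∝ λ^2e^(−2λ) · λ^7e^(−59.4λ) = λ^9e^(−61.4λ), i.e. Gamma(10, 61.4).
Mode = (a−1)/b = 9/61.4 ≈ 0.147.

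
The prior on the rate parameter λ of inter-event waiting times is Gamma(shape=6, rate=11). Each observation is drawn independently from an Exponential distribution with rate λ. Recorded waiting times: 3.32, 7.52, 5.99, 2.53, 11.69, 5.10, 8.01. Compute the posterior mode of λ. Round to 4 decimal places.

The Exponential(rate=λ) likelihood is ∝ λ^n e^(−λΣtᵢ). Here n = 7 and Σtᵢ = 3.32 + 7.52 + 5.99 + 2.53 + 11.69 + 5.10 + 8.01 = 44.16.
Posterior ∝ λ^5e^(−11λ) · λ^7e^(−44.16λ) = λ^12e^(−55.16λ), i.e. Gamma(13, 55.16).
Mode = (a−1)/b = 12/55.16 ≈ 0.2175.

λ̂_MAP = 0.2175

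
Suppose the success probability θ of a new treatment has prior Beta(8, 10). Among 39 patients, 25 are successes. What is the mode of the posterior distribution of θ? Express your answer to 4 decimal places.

θ̂_MAP = 0.5818

Prior: Beta(8, 10).
Data: 25 successes in 39 trials. The binomial likelihood contributes θ^25(1−θ)^14, so the posterior is Beta(8+25, 10+14) = Beta(33, 24).
For Beta(a, b) with a, b > 1 the mode is (a−1)/(a+b−2) = 32/55 ≈ 0.5818.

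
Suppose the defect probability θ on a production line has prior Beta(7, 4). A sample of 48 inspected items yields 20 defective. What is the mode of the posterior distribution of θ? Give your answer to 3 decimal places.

Prior: Beta(7, 4).
Data: 20 successes in 48 trials. The binomial likelihood contributes θ^20(1−θ)^28, so the posterior is Beta(7+20, 4+28) = Beta(27, 32).
For Beta(a, b) with a, b > 1 the mode is (a−1)/(a+b−2) = 26/57 ≈ 0.456.

θ̂_MAP = 0.456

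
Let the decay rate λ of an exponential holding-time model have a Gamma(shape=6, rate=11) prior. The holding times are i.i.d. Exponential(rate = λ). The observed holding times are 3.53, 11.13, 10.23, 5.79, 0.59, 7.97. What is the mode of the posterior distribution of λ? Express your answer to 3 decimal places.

λ̂_MAP = 0.219

The Exponential(rate=λ) likelihood is ∝ λ^n e^(−λΣtᵢ). Here n = 6 and Σtᵢ = 3.53 + 11.13 + 10.23 + 5.79 + 0.59 + 7.97 = 39.24.
Posterior ∝ λ^5e^(−11λ) · λ^6e^(−39.24λ) = λ^11e^(−50.24λ), i.e. Gamma(12, 50.24).
Mode = (a−1)/b = 11/50.24 ≈ 0.219.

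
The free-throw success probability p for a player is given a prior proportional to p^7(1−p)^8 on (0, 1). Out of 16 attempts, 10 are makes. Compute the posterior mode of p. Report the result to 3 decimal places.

The prior density ∝ p^7(1−p)^8 is the kernel of Beta(8, 9).
Data: 10 successes in 16 trials. The binomial likelihood contributes p^10(1−p)^6, so the posterior is Beta(8+10, 9+6) = Beta(18, 15).
For Beta(a, b) with a, b > 1 the mode is (a−1)/(a+b−2) = 17/31 ≈ 0.548.

p̂_MAP = 0.548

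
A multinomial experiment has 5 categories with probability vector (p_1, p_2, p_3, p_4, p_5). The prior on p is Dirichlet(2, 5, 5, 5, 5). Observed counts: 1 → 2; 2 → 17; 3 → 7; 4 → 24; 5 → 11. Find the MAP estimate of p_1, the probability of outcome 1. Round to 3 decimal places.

The posterior is Dirichlet(αᵢ + nᵢ) = Dirichlet(4, 22, 12, 29, 16).
For a Dirichlet(a₁,…,a_K) with all aᵢ > 1, the mode has j-th component (aⱼ − 1)/(Σaᵢ − K).
Here Σaᵢ = 83 and K = 5, so p_1 = (4 − 1)/(83 − 5) = 3/78 ≈ 0.038.

MAP estimate: 0.038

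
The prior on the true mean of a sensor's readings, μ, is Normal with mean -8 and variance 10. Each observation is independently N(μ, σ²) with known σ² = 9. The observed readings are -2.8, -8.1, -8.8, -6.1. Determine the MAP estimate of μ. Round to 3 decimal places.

μ̂_MAP = -6.735

n = 4; x̄ = ((-2.8) + (-8.1) + (-8.8) + (-6.1))/4 = -25.8/4 = -6.45.
For a Normal prior and Normal likelihood with known variance, the posterior is Normal; its mode equals its mean, the precision-weighted average.
Prior precision 1/σ₀² = 1/10 = 0.1; data precision n/σ² = 4/9.
μ̂ = (0.1·(-8) + (4/9)·(-6.45)) / (0.1 + 4/9) = (-11/3)/(49/90) = -330/49 ≈ -6.735.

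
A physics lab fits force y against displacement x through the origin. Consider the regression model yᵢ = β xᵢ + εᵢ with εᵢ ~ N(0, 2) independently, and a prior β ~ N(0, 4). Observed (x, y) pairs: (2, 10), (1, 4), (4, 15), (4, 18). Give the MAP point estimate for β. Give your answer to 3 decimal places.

β̂_MAP = 4.160

log p(β | y) = −Σ(yᵢ − βxᵢ)²/(2·2) − β²/(2·4) + const.
Setting the derivative to zero: Σxᵢ(yᵢ − βxᵢ)/2 − β/4 = 0, so β = Σxᵢyᵢ / (Σxᵢ² + σ²/τ²).
Σxᵢyᵢ = 2·10 + 1·4 + 4·15 + 4·18 = 156; Σxᵢ² = 37; σ²/τ² = 0.5.
β̂_MAP = 156 / (37 + 0.5) = 156/37.5 ≈ 4.160.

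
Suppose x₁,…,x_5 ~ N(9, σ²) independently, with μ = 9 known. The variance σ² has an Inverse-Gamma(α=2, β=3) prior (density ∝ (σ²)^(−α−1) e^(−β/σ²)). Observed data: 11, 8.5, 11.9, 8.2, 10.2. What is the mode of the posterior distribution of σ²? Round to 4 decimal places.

σ̂²_MAP = 1.8855

Sum of squared deviations about the known mean: SS = (11−9)² + (8.5−9)² + (11.9−9)² + (8.2−9)² + (10.2−9)² = 14.74.
The Normal likelihood contributes (σ²)^(−n/2) exp(−SS/(2σ²)), so the posterior is Inverse-Gamma(α + n/2, β + SS/2) = Inverse-Gamma(4.5, 10.37).
The mode of Inverse-Gamma(a, b) is b/(a+1) = 10.37/5.5 ≈ 1.8855.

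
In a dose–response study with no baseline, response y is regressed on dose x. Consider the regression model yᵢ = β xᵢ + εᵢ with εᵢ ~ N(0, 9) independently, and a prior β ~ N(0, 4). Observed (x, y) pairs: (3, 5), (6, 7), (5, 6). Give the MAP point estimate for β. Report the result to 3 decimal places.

β̂_MAP = 1.204

log p(β | y) = −Σ(yᵢ − βxᵢ)²/(2·9) − β²/(2·4) + const.
Setting the derivative to zero: Σxᵢ(yᵢ − βxᵢ)/9 − β/4 = 0, so β = Σxᵢyᵢ / (Σxᵢ² + σ²/τ²).
Σxᵢyᵢ = 3·5 + 6·7 + 5·6 = 87; Σxᵢ² = 70; σ²/τ² = 2.25.
β̂_MAP = 87 / (70 + 2.25) = 87/72.25 ≈ 1.204.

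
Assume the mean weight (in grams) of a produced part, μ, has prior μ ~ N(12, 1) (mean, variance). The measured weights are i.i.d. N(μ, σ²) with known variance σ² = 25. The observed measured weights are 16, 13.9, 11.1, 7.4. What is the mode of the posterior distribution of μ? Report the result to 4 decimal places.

μ̂_MAP = 12.0138

n = 4; x̄ = (16 + 13.9 + 11.1 + 7.4)/4 = 48.4/4 = 12.1.
For a Normal prior and Normal likelihood with known variance, the posterior is Normal; its mode equals its mean, the precision-weighted average.
Prior precision 1/σ₀² = 1/1 = 1; data precision n/σ² = 4/25 = 0.16.
μ̂ = (1·12 + 0.16·12.1) / (1 + 0.16) = 13.936/1.16 = 1742/145 ≈ 12.0138.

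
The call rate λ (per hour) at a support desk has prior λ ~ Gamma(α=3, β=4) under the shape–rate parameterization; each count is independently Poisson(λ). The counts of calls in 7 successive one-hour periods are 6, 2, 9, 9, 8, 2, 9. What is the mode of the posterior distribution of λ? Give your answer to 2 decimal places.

λ̂_MAP = 4.27

Σxᵢ = 6+2+9+9+8+2+9 = 45, with n = 7.
Posterior ∝ λ^2e^(−4λ) · λ^45e^(−7λ) = λ^47e^(−11λ), i.e. Gamma(shape=48, rate=11).
The mode of a Gamma(a, b) with a ≥ 1 (shape–rate) is (a−1)/b = 47/11 ≈ 4.27.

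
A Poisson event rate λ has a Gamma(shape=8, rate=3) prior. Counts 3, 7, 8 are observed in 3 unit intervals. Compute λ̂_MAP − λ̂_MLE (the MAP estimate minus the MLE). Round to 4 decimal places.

Σxᵢ = 18. Posterior is Gamma(26, 6); MAP = (26−1)/6 = 25/6 ≈ 4.16667.
MLE = x̄ = 18/3 ≈ 6.00000.
Difference = 25/6 − 18/3 = -11/6 ≈ -1.8333.

MAP − MLE = -1.8333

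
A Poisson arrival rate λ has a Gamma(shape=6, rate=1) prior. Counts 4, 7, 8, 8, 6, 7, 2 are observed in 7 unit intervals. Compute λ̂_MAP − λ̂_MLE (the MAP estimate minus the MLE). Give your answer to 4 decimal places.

Σxᵢ = 42. Posterior is Gamma(48, 8); MAP = (48−1)/8 = 47/8 ≈ 5.87500.
MLE = x̄ = 42/7 ≈ 6.00000.
Difference = 47/8 − 42/7 = -1/8 ≈ -0.1250.

MAP − MLE = -0.1250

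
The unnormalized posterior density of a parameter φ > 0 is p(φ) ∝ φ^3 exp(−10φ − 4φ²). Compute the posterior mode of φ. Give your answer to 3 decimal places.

φ̂_MAP = 0.250

ℓ'(φ) = 3/φ − 10 − 8φ. Setting this to zero and multiplying by φ: 8φ² + 10φ − 3 = 0.
φ = (−10 + √(10² + 4·8·3)) / (2·8) = (−10 + √196) / 16 = (−10 + 14)/16 = 1/4.
ℓ''(φ) = −3/φ² − 8 < 0, confirming a maximum.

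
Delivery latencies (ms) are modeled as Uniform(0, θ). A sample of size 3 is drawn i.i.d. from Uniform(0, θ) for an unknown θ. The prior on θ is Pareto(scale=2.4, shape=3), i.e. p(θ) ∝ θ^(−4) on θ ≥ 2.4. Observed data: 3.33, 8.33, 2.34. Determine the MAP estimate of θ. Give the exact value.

The Uniform(0, θ) likelihood is θ^(−n) for θ ≥ max(xᵢ), zero otherwise. Here max(xᵢ) = 8.33.
Posterior ∝ θ^(−4) · θ^(−3) = θ^(−7) on θ ≥ max(2.4, 8.33) = 8.33.
This density is strictly decreasing in θ, so the posterior mode lies at the lower boundary of the support.

θ̂_MAP = 8.33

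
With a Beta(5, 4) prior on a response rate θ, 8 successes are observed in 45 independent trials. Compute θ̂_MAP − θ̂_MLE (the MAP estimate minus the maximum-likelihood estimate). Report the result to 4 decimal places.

MAP − MLE = 0.0530

Posterior is Beta(13, 41); MAP = (13−1)/(54−2) = 12/52 ≈ 0.23077.
MLE ignores the prior: θ̂_MLE = k/n = 8/45 ≈ 0.17778.
Difference = 12/52 − 8/45 = 31/585 ≈ 0.0530.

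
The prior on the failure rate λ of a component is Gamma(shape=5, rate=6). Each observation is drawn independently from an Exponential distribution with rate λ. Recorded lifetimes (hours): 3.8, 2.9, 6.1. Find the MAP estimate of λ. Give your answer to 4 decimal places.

The Exponential(rate=λ) likelihood is ∝ λ^n e^(−λΣtᵢ). Here n = 3 and Σtᵢ = 3.8 + 2.9 + 6.1 = 12.8.
Posterior ∝ λ^4e^(−6λ) · λ^3e^(−12.8λ) = λ^7e^(−18.8λ), i.e. Gamma(8, 18.8).
Mode = (a−1)/b = 7/18.8 ≈ 0.3723.

λ̂_MAP = 0.3723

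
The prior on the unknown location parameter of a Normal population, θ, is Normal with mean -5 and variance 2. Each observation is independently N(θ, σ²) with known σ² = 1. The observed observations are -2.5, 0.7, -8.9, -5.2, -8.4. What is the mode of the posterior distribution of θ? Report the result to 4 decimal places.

θ̂_MAP = -4.8727

n = 5; x̄ = ((-2.5) + 0.7 + (-8.9) + (-5.2) + (-8.4))/5 = -24.3/5 = -4.86.
For a Normal prior and Normal likelihood with known variance, the posterior is Normal; its mode equals its mean, the precision-weighted average.
Prior precision 1/σ₀² = 1/2 = 0.5; data precision n/σ² = 5/1 = 5.
θ̂ = (0.5·(-5) + 5·(-4.86)) / (0.5 + 5) = (-26.8)/5.5 = -268/55 ≈ -4.8727.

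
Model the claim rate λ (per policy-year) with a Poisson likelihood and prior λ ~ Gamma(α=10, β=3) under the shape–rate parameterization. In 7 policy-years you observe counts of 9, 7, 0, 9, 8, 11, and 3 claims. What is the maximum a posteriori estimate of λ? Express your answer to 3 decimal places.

λ̂_MAP = 5.600

Σxᵢ = 9+7+0+9+8+11+3 = 47, with n = 7.
Posterior ∝ λ^9e^(−3λ) · λ^47e^(−7λ) = λ^56e^(−10λ), i.e. Gamma(shape=57, rate=10).
The mode of a Gamma(a, b) with a ≥ 1 (shape–rate) is (a−1)/b = 56/10 ≈ 5.600.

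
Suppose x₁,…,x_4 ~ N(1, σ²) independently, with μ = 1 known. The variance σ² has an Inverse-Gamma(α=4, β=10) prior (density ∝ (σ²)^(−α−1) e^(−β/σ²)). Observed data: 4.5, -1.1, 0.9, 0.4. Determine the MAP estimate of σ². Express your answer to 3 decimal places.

σ̂²_MAP = 2.645

Sum of squared deviations about the known mean: SS = (4.5−1)² + (-1.1−1)² + (0.9−1)² + (0.4−1)² = 17.03.
The Normal likelihood contributes (σ²)^(−n/2) exp(−SS/(2σ²)), so the posterior is Inverse-Gamma(α + n/2, β + SS/2) = Inverse-Gamma(6, 18.515).
The mode of Inverse-Gamma(a, b) is b/(a+1) = 18.515/7 ≈ 2.645.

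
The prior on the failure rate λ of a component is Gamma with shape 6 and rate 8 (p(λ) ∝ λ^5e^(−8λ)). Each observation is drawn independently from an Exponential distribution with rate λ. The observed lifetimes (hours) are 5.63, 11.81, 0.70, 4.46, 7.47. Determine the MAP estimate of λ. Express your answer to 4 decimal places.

The Exponential(rate=λ) likelihood is ∝ λ^n e^(−λΣtᵢ). Here n = 5 and Σtᵢ = 5.63 + 11.81 + 0.70 + 4.46 + 7.47 = 30.07.
Posterior ∝ λ^5e^(−8λ) · λ^5e^(−30.07λ) = λ^10e^(−38.07λ), i.e. Gamma(11, 38.07).
Mode = (a−1)/b = 10/38.07 ≈ 0.2627.

λ̂_MAP = 0.2627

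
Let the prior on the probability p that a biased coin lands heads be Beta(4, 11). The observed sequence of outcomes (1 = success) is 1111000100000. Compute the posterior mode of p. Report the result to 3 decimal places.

p̂_MAP = 0.308

Prior: Beta(4, 11).
Data: 5 successes in 13 trials (from the sequence). The binomial likelihood contributes p^5(1−p)^8, so the posterior is Beta(4+5, 11+8) = Beta(9, 19).
For Beta(a, b) with a, b > 1 the mode is (a−1)/(a+b−2) = 8/26 ≈ 0.308.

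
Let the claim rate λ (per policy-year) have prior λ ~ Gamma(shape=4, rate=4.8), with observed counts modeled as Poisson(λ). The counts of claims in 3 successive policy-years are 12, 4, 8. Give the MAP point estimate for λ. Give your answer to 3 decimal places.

Σxᵢ = 12+4+8 = 24, with n = 3.
Posterior ∝ λ^3e^(−4.8λ) · λ^24e^(−3λ) = λ^27e^(−7.8λ), i.e. Gamma(shape=28, rate=7.8).
The mode of a Gamma(a, b) with a ≥ 1 (shape–rate) is (a−1)/b = 27/7.8 ≈ 3.462.

λ̂_MAP = 3.462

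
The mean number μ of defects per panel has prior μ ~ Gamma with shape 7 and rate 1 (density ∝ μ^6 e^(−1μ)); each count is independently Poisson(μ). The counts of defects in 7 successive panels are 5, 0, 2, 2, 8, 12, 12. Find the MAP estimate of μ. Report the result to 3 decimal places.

μ̂_MAP = 5.875

Σxᵢ = 5+0+2+2+8+12+12 = 41, with n = 7.
Posterior ∝ μ^6e^(−1μ) · μ^41e^(−7μ) = μ^47e^(−8μ), i.e. Gamma(shape=48, rate=8).
The mode of a Gamma(a, b) with a ≥ 1 (shape–rate) is (a−1)/b = 47/8 ≈ 5.875.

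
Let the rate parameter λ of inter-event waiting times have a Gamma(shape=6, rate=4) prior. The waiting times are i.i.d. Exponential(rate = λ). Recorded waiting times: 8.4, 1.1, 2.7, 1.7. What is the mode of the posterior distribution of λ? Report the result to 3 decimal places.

The Exponential(rate=λ) likelihood is ∝ λ^n e^(−λΣtᵢ). Here n = 4 and Σtᵢ = 8.4 + 1.1 + 2.7 + 1.7 = 13.9.
Posterior ∝ λ^5e^(−4λ) · λ^4e^(−13.9λ) = λ^9e^(−17.9λ), i.e. Gamma(10, 17.9).
Mode = (a−1)/b = 9/17.9 ≈ 0.503.

λ̂_MAP = 0.503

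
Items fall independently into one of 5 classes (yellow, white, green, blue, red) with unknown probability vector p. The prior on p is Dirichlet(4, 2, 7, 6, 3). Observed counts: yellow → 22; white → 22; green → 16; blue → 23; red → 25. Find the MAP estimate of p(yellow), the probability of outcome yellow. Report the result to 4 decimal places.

MAP estimate of p(yellow) = 0.2000

The posterior is Dirichlet(αᵢ + nᵢ) = Dirichlet(26, 24, 23, 29, 28).
For a Dirichlet(a₁,…,a_K) with all aᵢ > 1, the mode has j-th component (aⱼ − 1)/(Σaᵢ − K).
Here Σaᵢ = 130 and K = 5, so p(yellow) = (26 − 1)/(130 − 5) = 25/125 ≈ 0.2000.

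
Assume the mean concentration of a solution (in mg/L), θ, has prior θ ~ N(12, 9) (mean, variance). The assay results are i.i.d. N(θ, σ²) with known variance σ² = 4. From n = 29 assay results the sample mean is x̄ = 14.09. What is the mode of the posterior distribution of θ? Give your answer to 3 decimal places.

n = 29, x̄ = 14.09.
For a Normal prior and Normal likelihood with known variance, the posterior is Normal; its mode equals its mean, the precision-weighted average.
Prior precision 1/σ₀² = 1/9; data precision n/σ² = 29/4 = 7.25.
θ̂ = ((1/9)·12 + 7.25·14.09) / (1/9 + 7.25) = (124183/1200)/(265/36) = 372549/26500 ≈ 14.058.

θ̂_MAP = 14.058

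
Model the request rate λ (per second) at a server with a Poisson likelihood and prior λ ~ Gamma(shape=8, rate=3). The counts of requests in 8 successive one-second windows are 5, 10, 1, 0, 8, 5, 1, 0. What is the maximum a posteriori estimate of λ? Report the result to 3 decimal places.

λ̂_MAP = 3.364

Σxᵢ = 5+10+1+0+8+5+1+0 = 30, with n = 8.
Posterior ∝ λ^7e^(−3λ) · λ^30e^(−8λ) = λ^37e^(−11λ), i.e. Gamma(shape=38, rate=11).
The mode of a Gamma(a, b) with a ≥ 1 (shape–rate) is (a−1)/b = 37/11 ≈ 3.364.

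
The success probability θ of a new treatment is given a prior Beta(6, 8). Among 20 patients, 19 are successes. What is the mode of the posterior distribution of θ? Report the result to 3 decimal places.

Prior: Beta(6, 8).
Data: 19 successes in 20 trials. The binomial likelihood contributes θ^19(1−θ)^1, so the posterior is Beta(6+19, 8+1) = Beta(25, 9).
For Beta(a, b) with a, b > 1 the mode is (a−1)/(a+b−2) = 24/32 ≈ 0.750.

θ̂_MAP = 0.750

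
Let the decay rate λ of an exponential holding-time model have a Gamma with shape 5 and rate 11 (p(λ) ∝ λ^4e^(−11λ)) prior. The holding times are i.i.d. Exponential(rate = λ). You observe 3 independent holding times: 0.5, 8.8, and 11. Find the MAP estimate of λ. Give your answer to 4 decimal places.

λ̂_MAP = 0.2236

The Exponential(rate=λ) likelihood is ∝ λ^n e^(−λΣtᵢ). Here n = 3 and Σtᵢ = 0.5 + 8.8 + 11 = 20.3.
Posterior ∝ λ^4e^(−11λ) · λ^3e^(−20.3λ) = λ^7e^(−31.3λ), i.e. Gamma(8, 31.3).
Mode = (a−1)/b = 7/31.3 ≈ 0.2236.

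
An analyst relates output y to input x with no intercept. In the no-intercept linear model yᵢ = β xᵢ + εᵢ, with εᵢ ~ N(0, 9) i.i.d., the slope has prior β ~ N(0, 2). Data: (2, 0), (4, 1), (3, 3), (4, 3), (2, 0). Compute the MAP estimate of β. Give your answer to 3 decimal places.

β̂_MAP = 0.467

log p(β | y) = −Σ(yᵢ − βxᵢ)²/(2·9) − β²/(2·2) + const.
Setting the derivative to zero: Σxᵢ(yᵢ − βxᵢ)/9 − β/2 = 0, so β = Σxᵢyᵢ / (Σxᵢ² + σ²/τ²).
Σxᵢyᵢ = 2·0 + 4·1 + 3·3 + 4·3 + 2·0 = 25; Σxᵢ² = 49; σ²/τ² = 4.5.
β̂_MAP = 25 / (49 + 4.5) = 25/53.5 ≈ 0.467.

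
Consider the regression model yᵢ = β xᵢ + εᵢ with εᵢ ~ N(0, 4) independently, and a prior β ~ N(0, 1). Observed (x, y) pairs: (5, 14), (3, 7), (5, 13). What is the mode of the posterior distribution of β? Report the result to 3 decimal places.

log p(β | y) = −Σ(yᵢ − βxᵢ)²/(2·4) − β²/(2·1) + const.
Setting the derivative to zero: Σxᵢ(yᵢ − βxᵢ)/4 − β/1 = 0, so β = Σxᵢyᵢ / (Σxᵢ² + σ²/τ²).
Σxᵢyᵢ = 5·14 + 3·7 + 5·13 = 156; Σxᵢ² = 59; σ²/τ² = 4.
β̂_MAP = 156 / (59 + 4) = 156/63 ≈ 2.476.

β̂_MAP = 2.476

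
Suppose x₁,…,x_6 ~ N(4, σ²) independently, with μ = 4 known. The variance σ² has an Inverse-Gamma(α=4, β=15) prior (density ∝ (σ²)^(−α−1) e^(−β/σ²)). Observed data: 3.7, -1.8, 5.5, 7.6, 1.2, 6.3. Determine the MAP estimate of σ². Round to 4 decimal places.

σ̂²_MAP = 5.7544

Sum of squared deviations about the known mean: SS = (3.7−4)² + (-1.8−4)² + (5.5−4)² + (7.6−4)² + (1.2−4)² + (6.3−4)² = 62.07.
The Normal likelihood contributes (σ²)^(−n/2) exp(−SS/(2σ²)), so the posterior is Inverse-Gamma(α + n/2, β + SS/2) = Inverse-Gamma(7, 46.035).
The mode of Inverse-Gamma(a, b) is b/(a+1) = 46.035/8 ≈ 5.7544.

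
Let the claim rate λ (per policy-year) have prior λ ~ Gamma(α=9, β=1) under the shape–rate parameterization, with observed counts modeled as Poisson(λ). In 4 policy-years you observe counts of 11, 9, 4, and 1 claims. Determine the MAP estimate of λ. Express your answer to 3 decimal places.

λ̂_MAP = 6.600

Σxᵢ = 11+9+4+1 = 25, with n = 4.
Posterior ∝ λ^8e^(−1λ) · λ^25e^(−4λ) = λ^33e^(−5λ), i.e. Gamma(shape=34, rate=5).
The mode of a Gamma(a, b) with a ≥ 1 (shape–rate) is (a−1)/b = 33/5 ≈ 6.600.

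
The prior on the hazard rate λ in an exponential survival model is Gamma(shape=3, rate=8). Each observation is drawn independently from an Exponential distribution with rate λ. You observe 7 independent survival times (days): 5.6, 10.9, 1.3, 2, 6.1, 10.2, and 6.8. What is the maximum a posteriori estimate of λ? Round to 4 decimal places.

λ̂_MAP = 0.1768

The Exponential(rate=λ) likelihood is ∝ λ^n e^(−λΣtᵢ). Here n = 7 and Σtᵢ = 5.6 + 10.9 + 1.3 + 2 + 6.1 + 10.2 + 6.8 = 42.9.
Posterior ∝ λ^2e^(−8λ) · λ^7e^(−42.9λ) = λ^9e^(−50.9λ), i.e. Gamma(10, 50.9).
Mode = (a−1)/b = 9/50.9 ≈ 0.1768.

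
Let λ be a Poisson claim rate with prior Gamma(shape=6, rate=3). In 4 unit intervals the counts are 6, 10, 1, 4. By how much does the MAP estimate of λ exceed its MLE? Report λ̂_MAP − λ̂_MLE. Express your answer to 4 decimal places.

Σxᵢ = 21. Posterior is Gamma(27, 7); MAP = (27−1)/7 = 26/7 ≈ 3.71429.
MLE = x̄ = 21/4 ≈ 5.25000.
Difference = 26/7 − 21/4 = -43/28 ≈ -1.5357.

MAP − MLE = -1.5357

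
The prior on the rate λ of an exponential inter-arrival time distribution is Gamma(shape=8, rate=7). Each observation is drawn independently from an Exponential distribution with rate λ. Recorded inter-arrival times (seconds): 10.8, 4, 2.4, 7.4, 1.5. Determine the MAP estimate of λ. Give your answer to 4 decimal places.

λ̂_MAP = 0.3625

The Exponential(rate=λ) likelihood is ∝ λ^n e^(−λΣtᵢ). Here n = 5 and Σtᵢ = 10.8 + 4 + 2.4 + 7.4 + 1.5 = 26.1.
Posterior ∝ λ^7e^(−7λ) · λ^5e^(−26.1λ) = λ^12e^(−33.1λ), i.e. Gamma(13, 33.1).
Mode = (a−1)/b = 12/33.1 ≈ 0.3625.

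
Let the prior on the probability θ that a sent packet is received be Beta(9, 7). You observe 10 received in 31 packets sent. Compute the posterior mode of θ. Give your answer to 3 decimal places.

θ̂_MAP = 0.400

Prior: Beta(9, 7).
Data: 10 successes in 31 trials. The binomial likelihood contributes θ^10(1−θ)^21, so the posterior is Beta(9+10, 7+21) = Beta(19, 28).
For Beta(a, b) with a, b > 1 the mode is (a−1)/(a+b−2) = 18/45 ≈ 0.400.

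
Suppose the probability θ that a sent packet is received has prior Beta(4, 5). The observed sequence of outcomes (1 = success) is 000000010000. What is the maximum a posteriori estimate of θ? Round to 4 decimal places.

θ̂_MAP = 0.2105

Prior: Beta(4, 5).
Data: 1 success in 12 trials (from the sequence). The binomial likelihood contributes θ(1−θ)^11, so the posterior is Beta(4+1, 5+11) = Beta(5, 16).
For Beta(a, b) with a, b > 1 the mode is (a−1)/(a+b−2) = 4/19 ≈ 0.2105.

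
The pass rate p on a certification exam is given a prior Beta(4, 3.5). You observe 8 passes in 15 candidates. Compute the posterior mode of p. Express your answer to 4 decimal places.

Prior: Beta(4, 3.5).
Data: 8 successes in 15 trials. The binomial likelihood contributes p^8(1−p)^7, so the posterior is Beta(4+8, 3.5+7) = Beta(12, 10.5).
For Beta(a, b) with a, b > 1 the mode is (a−1)/(a+b−2) = 11/20.5 ≈ 0.5366.

p̂_MAP = 0.5366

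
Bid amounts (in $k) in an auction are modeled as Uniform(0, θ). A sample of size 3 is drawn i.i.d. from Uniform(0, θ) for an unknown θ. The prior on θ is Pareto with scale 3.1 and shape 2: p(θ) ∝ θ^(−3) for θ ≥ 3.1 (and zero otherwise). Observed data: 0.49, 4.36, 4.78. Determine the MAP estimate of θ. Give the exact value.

The Uniform(0, θ) likelihood is θ^(−n) for θ ≥ max(xᵢ), zero otherwise. Here max(xᵢ) = 4.78.
Posterior ∝ θ^(−3) · θ^(−3) = θ^(−6) on θ ≥ max(3.1, 4.78) = 4.78.
This density is strictly decreasing in θ, so the posterior mode lies at the lower boundary of the support.

θ̂_MAP = 4.78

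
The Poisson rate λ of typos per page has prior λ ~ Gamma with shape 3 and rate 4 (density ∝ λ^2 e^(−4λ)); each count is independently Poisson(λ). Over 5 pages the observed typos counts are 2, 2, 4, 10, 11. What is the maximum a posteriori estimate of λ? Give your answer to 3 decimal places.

λ̂_MAP = 3.444

Σxᵢ = 2+2+4+10+11 = 29, with n = 5.
Posterior ∝ λ^2e^(−4λ) · λ^29e^(−5λ) = λ^31e^(−9λ), i.e. Gamma(shape=32, rate=9).
The mode of a Gamma(a, b) with a ≥ 1 (shape–rate) is (a−1)/b = 31/9 ≈ 3.444.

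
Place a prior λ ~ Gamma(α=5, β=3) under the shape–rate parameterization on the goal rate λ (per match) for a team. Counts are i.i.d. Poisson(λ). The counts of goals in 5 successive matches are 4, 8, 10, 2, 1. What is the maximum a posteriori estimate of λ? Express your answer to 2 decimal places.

λ̂_MAP = 3.63

Σxᵢ = 4+8+10+2+1 = 25, with n = 5.
Posterior ∝ λ^4e^(−3λ) · λ^25e^(−5λ) = λ^29e^(−8λ), i.e. Gamma(shape=30, rate=8).
The mode of a Gamma(a, b) with a ≥ 1 (shape–rate) is (a−1)/b = 29/8 ≈ 3.63.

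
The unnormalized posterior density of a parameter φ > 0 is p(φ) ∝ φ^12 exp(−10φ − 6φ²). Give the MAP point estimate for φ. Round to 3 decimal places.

ℓ'(φ) = 12/φ − 10 − 12φ. Setting this to zero and multiplying by φ: 12φ² + 10φ − 12 = 0.
φ = (−10 + √(10² + 4·12·12)) / (2·12) = (−10 + √676) / 24 = (−10 + 26)/24 = 2/3.
ℓ''(φ) = −12/φ² − 12 < 0, confirming a maximum.

φ̂_MAP = 0.667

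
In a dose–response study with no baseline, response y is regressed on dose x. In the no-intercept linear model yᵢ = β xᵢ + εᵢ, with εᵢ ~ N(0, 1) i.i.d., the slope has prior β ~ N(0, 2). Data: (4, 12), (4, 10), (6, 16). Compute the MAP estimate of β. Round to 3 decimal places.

log p(β | y) = −Σ(yᵢ − βxᵢ)²/(2·1) − β²/(2·2) + const.
Setting the derivative to zero: Σxᵢ(yᵢ − βxᵢ)/1 − β/2 = 0, so β = Σxᵢyᵢ / (Σxᵢ² + σ²/τ²).
Σxᵢyᵢ = 4·12 + 4·10 + 6·16 = 184; Σxᵢ² = 68; σ²/τ² = 0.5.
β̂_MAP = 184 / (68 + 0.5) = 184/68.5 ≈ 2.686.

β̂_MAP = 2.686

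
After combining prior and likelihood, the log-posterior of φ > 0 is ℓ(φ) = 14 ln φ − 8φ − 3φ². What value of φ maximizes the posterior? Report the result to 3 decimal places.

φ̂_MAP = 1.000

ℓ'(φ) = 14/φ − 8 − 6φ. Setting this to zero and multiplying by φ: 6φ² + 8φ − 14 = 0.
φ = (−8 + √(8² + 4·6·14)) / (2·6) = (−8 + √400) / 12 = (−8 + 20)/12 = 1.
ℓ''(φ) = −14/φ² − 6 < 0, confirming a maximum.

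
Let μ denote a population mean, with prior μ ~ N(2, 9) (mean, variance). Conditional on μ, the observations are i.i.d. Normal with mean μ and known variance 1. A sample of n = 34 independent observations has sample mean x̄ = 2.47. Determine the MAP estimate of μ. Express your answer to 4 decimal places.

μ̂_MAP = 2.4685

n = 34, x̄ = 2.47.
For a Normal prior and Normal likelihood with known variance, the posterior is Normal; its mode equals its mean, the precision-weighted average.
Prior precision 1/σ₀² = 1/9; data precision n/σ² = 34/1 = 34.
μ̂ = ((1/9)·2 + 34·2.47) / (1/9 + 34) = (37891/450)/(307/9) = 37891/15350 ≈ 2.4685.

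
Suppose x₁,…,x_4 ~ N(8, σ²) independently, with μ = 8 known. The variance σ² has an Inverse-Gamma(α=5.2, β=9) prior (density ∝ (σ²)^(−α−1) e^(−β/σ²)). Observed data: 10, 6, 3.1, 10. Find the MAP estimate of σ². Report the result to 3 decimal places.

Sum of squared deviations about the known mean: SS = (10−8)² + (6−8)² + (3.1−8)² + (10−8)² = 36.01.
The Normal likelihood contributes (σ²)^(−n/2) exp(−SS/(2σ²)), so the posterior is Inverse-Gamma(α + n/2, β + SS/2) = Inverse-Gamma(7.2, 27.005).
The mode of Inverse-Gamma(a, b) is b/(a+1) = 27.005/8.2 ≈ 3.293.

σ̂²_MAP = 3.293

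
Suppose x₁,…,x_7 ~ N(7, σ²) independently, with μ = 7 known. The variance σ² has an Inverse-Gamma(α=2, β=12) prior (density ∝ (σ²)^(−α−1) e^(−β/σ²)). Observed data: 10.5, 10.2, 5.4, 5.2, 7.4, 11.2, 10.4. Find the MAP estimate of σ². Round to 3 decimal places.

σ̂²_MAP = 6.281

Sum of squared deviations about the known mean: SS = (10.5−7)² + (10.2−7)² + (5.4−7)² + (5.2−7)² + (7.4−7)² + (11.2−7)² + (10.4−7)² = 57.65.
The Normal likelihood contributes (σ²)^(−n/2) exp(−SS/(2σ²)), so the posterior is Inverse-Gamma(α + n/2, β + SS/2) = Inverse-Gamma(5.5, 40.825).
The mode of Inverse-Gamma(a, b) is b/(a+1) = 40.825/6.5 ≈ 6.281.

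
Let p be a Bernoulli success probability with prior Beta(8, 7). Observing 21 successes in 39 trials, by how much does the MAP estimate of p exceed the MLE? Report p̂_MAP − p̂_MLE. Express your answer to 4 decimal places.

Posterior is Beta(29, 25); MAP = (29−1)/(54−2) = 28/52 ≈ 0.53846.
MLE ignores the prior: p̂_MLE = k/n = 21/39 ≈ 0.53846.
Difference = 28/52 − 21/39 = 0 ≈ 0.0000.

MAP − MLE = 0.0000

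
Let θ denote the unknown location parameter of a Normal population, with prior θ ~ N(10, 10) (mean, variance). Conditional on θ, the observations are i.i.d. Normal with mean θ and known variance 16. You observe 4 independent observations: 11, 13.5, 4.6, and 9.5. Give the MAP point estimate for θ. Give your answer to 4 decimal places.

θ̂_MAP = 9.7500

n = 4; x̄ = (11 + 13.5 + 4.6 + 9.5)/4 = 38.6/4 = 9.65.
For a Normal prior and Normal likelihood with known variance, the posterior is Normal; its mode equals its mean, the precision-weighted average.
Prior precision 1/σ₀² = 1/10 = 0.1; data precision n/σ² = 4/16 = 0.25.
θ̂ = (0.1·10 + 0.25·9.65) / (0.1 + 0.25) = 3.4125/0.35 = 9.7500.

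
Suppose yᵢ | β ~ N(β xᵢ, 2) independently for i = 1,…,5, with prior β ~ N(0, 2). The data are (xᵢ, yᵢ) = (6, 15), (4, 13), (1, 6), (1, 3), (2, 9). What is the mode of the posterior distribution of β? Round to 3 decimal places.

β̂_MAP = 2.864

log p(β | y) = −Σ(yᵢ − βxᵢ)²/(2·2) − β²/(2·2) + const.
Setting the derivative to zero: Σxᵢ(yᵢ − βxᵢ)/2 − β/2 = 0, so β = Σxᵢyᵢ / (Σxᵢ² + σ²/τ²).
Σxᵢyᵢ = 6·15 + 4·13 + 1·6 + 1·3 + 2·9 = 169; Σxᵢ² = 58; σ²/τ² = 1.
β̂_MAP = 169 / (58 + 1) = 169/59 ≈ 2.864.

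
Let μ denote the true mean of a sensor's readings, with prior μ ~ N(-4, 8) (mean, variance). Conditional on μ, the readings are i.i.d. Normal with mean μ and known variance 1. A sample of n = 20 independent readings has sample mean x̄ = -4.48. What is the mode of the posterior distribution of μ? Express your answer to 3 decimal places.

μ̂_MAP = -4.477

n = 20, x̄ = -4.48.
For a Normal prior and Normal likelihood with known variance, the posterior is Normal; its mode equals its mean, the precision-weighted average.
Prior precision 1/σ₀² = 1/8 = 0.125; data precision n/σ² = 20/1 = 20.
μ̂ = (0.125·(-4) + 20·(-4.48)) / (0.125 + 20) = (-90.1)/20.125 = -3604/805 ≈ -4.477.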